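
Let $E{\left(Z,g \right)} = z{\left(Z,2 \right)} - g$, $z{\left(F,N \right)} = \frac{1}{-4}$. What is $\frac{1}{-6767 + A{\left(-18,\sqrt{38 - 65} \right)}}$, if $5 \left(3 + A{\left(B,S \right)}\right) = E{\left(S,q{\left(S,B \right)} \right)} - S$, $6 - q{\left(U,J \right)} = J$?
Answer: $- \frac{2709940}{18359437441} + \frac{240 i \sqrt{3}}{18359437441} \approx -0.0001476 + 2.2642 \cdot 10^{-8} i$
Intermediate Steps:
$q{\left(U,J \right)} = 6 - J$
$z{\left(F,N \right)} = - \frac{1}{4}$
$E{\left(Z,g \right)} = - \frac{1}{4} - g$
$A{\left(B,S \right)} = - \frac{17}{4} - \frac{S}{5} + \frac{B}{5}$ ($A{\left(B,S \right)} = -3 + \frac{\left(- \frac{1}{4} - \left(6 - B\right)\right) - S}{5} = -3 + \frac{\left(- \frac{1}{4} + \left(-6 + B\right)\right) - S}{5} = -3 + \frac{\left(- \frac{25}{4} + B\right) - S}{5} = -3 + \frac{- \frac{25}{4} + B - S}{5} = -3 - \left(\frac{5}{4} - \frac{B}{5} + \frac{S}{5}\right) = - \frac{17}{4} - \frac{S}{5} + \frac{B}{5}$)
$\frac{1}{-6767 + A{\left(-18,\sqrt{38 - 65} \right)}} = \frac{1}{-6767 - \left(\frac{157}{20} + \frac{\sqrt{38 - 65}}{5}\right)} = \frac{1}{-6767 - \left(\frac{157}{20} + \frac{3 i \sqrt{3}}{5}\right)} = \frac{1}{- \frac{135497}{20} - \frac{3 i \sqrt{3}}{5}}$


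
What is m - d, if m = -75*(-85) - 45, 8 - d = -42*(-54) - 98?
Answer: 8492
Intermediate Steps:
d = -2162 (d = 8 - (-42*(-54) - 98) = 8 - (2268 - 98) = 8 - 1*2170 = 8 - 2170 = -2162)
m = 6330 (m = 6375 - 45 = 6330)
m - d = 6330 - 1*(-2162) = 6330 + 2162 = 8492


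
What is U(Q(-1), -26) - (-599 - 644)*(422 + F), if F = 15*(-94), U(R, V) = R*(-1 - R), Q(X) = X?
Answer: -1228084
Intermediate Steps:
F = -1410
U(Q(-1), -26) - (-599 - 644)*(422 + F) = -1*(-1)*(1 - 1) - (-599 - 644)*(422 - 1410) = -1*(-1)*0 - (-1243)*(-988) = 0 - 1*1228084 = 0 - 1228084 = -1228084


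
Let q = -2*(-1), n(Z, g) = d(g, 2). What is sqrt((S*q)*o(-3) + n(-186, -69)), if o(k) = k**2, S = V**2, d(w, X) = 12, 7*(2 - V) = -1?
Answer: sqrt(4638)/7 ≈ 9.7290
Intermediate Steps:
V = 15/7 (V = 2 - 1/7*(-1) = 2 + 1/7 = 15/7 ≈ 2.1429)
n(Z, g) = 12
S = 225/49 (S = (15/7)**2 = 225/49 ≈ 4.5918)
q = 2
sqrt((S*q)*o(-3) + n(-186, -69)) = sqrt(((225/49)*2)*(-3)**2 + 12) = sqrt((450/49)*9 + 12) = sqrt(4050/49 + 12) = sqrt(4638/49) = sqrt(4638)/7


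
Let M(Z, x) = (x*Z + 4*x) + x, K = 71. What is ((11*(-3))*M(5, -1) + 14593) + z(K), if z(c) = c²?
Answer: 19964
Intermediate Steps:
M(Z, x) = 5*x + Z*x (M(Z, x) = (Z*x + 4*x) + x = (4*x + Z*x) + x = 5*x + Z*x)
((11*(-3))*M(5, -1) + 14593) + z(K) = ((11*(-3))*(-(5 + 5)) + 14593) + 71² = (-(-33)*10 + 14593) + 5041 = (-33*(-10) + 14593) + 5041 = (330 + 14593) + 5041 = 14923 + 5041 = 19964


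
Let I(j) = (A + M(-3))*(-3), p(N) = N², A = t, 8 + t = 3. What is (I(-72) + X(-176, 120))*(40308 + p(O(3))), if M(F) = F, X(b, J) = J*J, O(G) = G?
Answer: 581532408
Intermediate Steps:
t = -5 (t = -8 + 3 = -5)
X(b, J) = J²
A = -5
I(j) = 24 (I(j) = (-5 - 3)*(-3) = -8*(-3) = 24)
(I(-72) + X(-176, 120))*(40308 + p(O(3))) = (24 + 120²)*(40308 + 3²) = (24 + 14400)*(40308 + 9) = 14424*40317 = 581532408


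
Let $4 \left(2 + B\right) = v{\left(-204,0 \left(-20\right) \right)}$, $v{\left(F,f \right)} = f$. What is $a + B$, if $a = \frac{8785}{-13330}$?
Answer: $- \frac{7089}{2666} \approx -2.659$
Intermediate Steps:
$B = -2$ ($B = -2 + \frac{0 \left(-20\right)}{4} = -2 + \frac{1}{4} \cdot 0 = -2 + 0 = -2$)
$a = - \frac{1757}{2666}$ ($a = 8785 \left(- \frac{1}{13330}\right) = - \frac{1757}{2666} \approx -0.65904$)
$a + B = - \frac{1757}{2666} - 2 = - \frac{7089}{2666}$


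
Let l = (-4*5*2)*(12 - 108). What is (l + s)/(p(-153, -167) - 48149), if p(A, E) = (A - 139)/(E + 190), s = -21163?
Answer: 398429/1107719 ≈ 0.35968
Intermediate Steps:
p(A, E) = (-139 + A)/(190 + E)
l = 3840 (l = -20*2*(-96) = -40*(-96) = 3840)
(l + s)/(p(-153, -167) - 48149) = (3840 - 21163)/((-139 - 153)/(190 - 167) - 48149) = -17323/(-292/23 - 48149) = -17323/(-1107719/23) = -17323*(-23/1107719) = 398429/1107719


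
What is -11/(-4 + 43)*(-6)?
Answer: 22/13 ≈ 1.6923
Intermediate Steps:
-11/(-4 + 43)*(-6) = -11/39*(-6) = 22/13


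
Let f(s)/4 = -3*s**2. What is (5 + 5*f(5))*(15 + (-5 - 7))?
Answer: -4485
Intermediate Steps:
f(s) = -12*s**2 (f(s) = 4*(-3*s**2) = -12*s**2)
(5 + 5*f(5))*(15 + (-5 - 7)) = (5 + 5*(-12*5**2))*(15 + (-5 - 7)) = (5 + 5*(-12*25))*(15 - 12) = (5 + 5*(-300))*3 = (5 - 1500)*3 = -1495*3 = -4485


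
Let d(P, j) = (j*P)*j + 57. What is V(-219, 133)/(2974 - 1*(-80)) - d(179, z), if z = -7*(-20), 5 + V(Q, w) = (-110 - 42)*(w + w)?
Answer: -3571622705/1018 ≈ -3.5085e+6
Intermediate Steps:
V(Q, w) = -5 - 304*w (V(Q, w) = -5 + (-110 - 42)*(w + w) = -5 - 304*w)
z = 140
d(P, j) = 57 + P*j² (d(P, j) = (P*j)*j + 57 = P*j² + 57 = 57 + P*j²)
V(-219, 133)/(2974 - 1*(-80)) - d(179, z) = (-5 - 304*133)/(2974 - 1*(-80)) - (57 + 179*140²) = (-5 - 40432)/(2974 + 80) - (57 + 179*19600) = -40437/3054 - (57 + 3508400) = -40437*1/3054 - 1*3508457 = -13479/1018 - 3508457 = -3571622705/1018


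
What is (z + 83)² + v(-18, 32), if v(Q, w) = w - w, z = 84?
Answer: 27889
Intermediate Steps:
v(Q, w) = 0
(z + 83)² + v(-18, 32) = (84 + 83)² + 0 = 167² + 0 = 27889 + 0 = 27889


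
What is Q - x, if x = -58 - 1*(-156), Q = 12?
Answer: -86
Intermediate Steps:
x = 98 (x = -58 + 156 = 98)
Q - x = 12 - 1*98 = 12 - 98 = -86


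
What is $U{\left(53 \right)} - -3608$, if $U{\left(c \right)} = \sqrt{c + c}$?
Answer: $3608 + \sqrt{106} \approx 3618.3$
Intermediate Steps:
$U{\left(c \right)} = \sqrt{2} \sqrt{c}$ ($U{\left(c \right)} = \sqrt{2 c} = \sqrt{2} \sqrt{c}$)
$U{\left(53 \right)} - -3608 = \sqrt{2} \sqrt{53} - -3608 = \sqrt{106} + 3608 = 3608 + \sqrt{106}$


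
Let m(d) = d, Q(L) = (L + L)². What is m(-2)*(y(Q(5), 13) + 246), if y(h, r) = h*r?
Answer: -3092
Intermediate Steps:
Q(L) = 4*L² (Q(L) = (2*L)² = 4*L²)
m(-2)*(y(Q(5), 13) + 246) = -2*((4*5²)*13 + 246) = -2*((4*25)*13 + 246) = -2*(100*13 + 246) = -2*(1300 + 246) = -2*1546 = -3092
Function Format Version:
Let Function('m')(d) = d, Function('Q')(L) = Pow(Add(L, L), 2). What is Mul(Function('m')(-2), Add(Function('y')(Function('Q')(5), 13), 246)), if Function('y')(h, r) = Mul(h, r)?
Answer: -3092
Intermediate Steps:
Function('Q')(L) = Mul(4, Pow(L, 2)) (Function('Q')(L) = Pow(Mul(2, L), 2) = Mul(4, Pow(L, 2)))
Mul(Function('m')(-2), Add(Function('y')(Function('Q')(5), 13), 246)) = Mul(-2, Add(Mul(Mul(4, Pow(5, 2)), 13), 246)) = Mul(-2, Add(Mul(Mul(4, 25), 13), 246)) = Mul(-2, Add(Mul(100, 13), 246)) = Mul(-2, Add(1300, 246)) = Mul(-2, 1546) = -3092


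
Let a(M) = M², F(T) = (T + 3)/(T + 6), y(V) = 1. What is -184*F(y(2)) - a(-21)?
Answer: -3823/7 ≈ -546.14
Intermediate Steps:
F(T) = (3 + T)/(6 + T)
-184*F(y(2)) - a(-21) = -184*(3 + 1)/(6 + 1) - 1*(-21)² = -184*4/7 - 1*441 = -184*4/7 - 441 = -736/7 - 441 = -3823/7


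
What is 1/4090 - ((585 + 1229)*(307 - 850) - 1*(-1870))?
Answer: 4021009881/4090 ≈ 9.8313e+5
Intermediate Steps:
1/4090 - ((585 + 1229)*(307 - 850) - 1*(-1870)) = 1/4090 - (1814*(-543) + 1870) = 1/4090 - (-985002 + 1870) = 1/4090 - 1*(-983132) = 1/4090 + 983132 = 4021009881/4090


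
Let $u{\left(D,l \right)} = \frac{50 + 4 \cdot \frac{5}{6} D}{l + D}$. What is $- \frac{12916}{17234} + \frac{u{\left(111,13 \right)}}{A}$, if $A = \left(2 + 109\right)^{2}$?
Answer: $- \frac{821911591}{1097090589} \approx -0.74917$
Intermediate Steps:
$u{\left(D,l \right)} = \frac{50 + \frac{10 D}{3}}{D + l}$ ($u{\left(D,l \right)} = \frac{50 + 4 \cdot 5 \cdot \frac{1}{6} D}{D + l} = \frac{50 + 4 \cdot \frac{5}{6} D}{D + l} = \frac{50 + \frac{10 D}{3}}{D + l}$)
$A = 12321$ ($A = 111^{2} = 12321$)
$- \frac{12916}{17234} + \frac{u{\left(111,13 \right)}}{A} = - \frac{12916}{17234} + \frac{\frac{1}{111 + 13} \left(50 + \frac{10}{3} \cdot 111\right)}{12321} = \left(-12916\right) \frac{1}{17234} + \frac{50 + 370}{124} \cdot \frac{1}{12321} = - \frac{6458}{8617} + \frac{1}{124} \cdot 420 \cdot \frac{1}{12321} = - \frac{6458}{8617} + \frac{105}{31} \cdot \frac{1}{12321} = - \frac{6458}{8617} + \frac{35}{127317} = - \frac{821911591}{1097090589}$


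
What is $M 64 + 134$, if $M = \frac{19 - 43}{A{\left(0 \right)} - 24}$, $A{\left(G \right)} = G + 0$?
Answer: $198$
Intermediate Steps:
$A{\left(G \right)} = G$
$M = 1$ ($M = \frac{19 - 43}{0 - 24} = - \frac{24}{-24} = \left(-24\right) \left(- \frac{1}{24}\right) = 1$)
$M 64 + 134 = 1 \cdot 64 + 134 = 64 + 134 = 198$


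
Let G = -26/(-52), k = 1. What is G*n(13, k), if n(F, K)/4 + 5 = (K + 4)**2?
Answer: 40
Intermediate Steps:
G = 1/2 (G = -26*(-1/52) = 1/2 ≈ 0.50000)
n(F, K) = -20 + 4*(4 + K)**2 (n(F, K) = -20 + 4*(K + 4)**2 = -20 + 4*(4 + K)**2)
G*n(13, k) = (-20 + 4*(4 + 1)**2)/2 = (-20 + 4*5**2)/2 = (-20 + 4*25)/2 = (-20 + 100)/2 = (1/2)*80 = 40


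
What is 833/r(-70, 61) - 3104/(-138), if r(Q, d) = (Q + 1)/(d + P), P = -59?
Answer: -38/23 ≈ -1.6522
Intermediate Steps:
r(Q, d) = (1 + Q)/(-59 + d) (r(Q, d) = (Q + 1)/(d - 59) = (1 + Q)/(-59 + d))
833/r(-70, 61) - 3104/(-138) = 833/(((1 - 70)/(-59 + 61))) - 3104/(-138) = 833/((-69/2)) - 3104*(-1/138) = 833/(((½)*(-69))) + 1552/69 = 833/(-69/2) + 1552/69 = 833*(-2/69) + 1552/69 = -1666/69 + 1552/69 = -38/23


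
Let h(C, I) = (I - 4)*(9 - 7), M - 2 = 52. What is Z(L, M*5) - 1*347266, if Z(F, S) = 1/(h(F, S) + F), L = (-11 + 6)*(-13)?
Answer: -207317801/597 ≈ -3.4727e+5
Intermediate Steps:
M = 54 (M = 2 + 52 = 54)
L = 65 (L = -5*(-13) = 65)
h(C, I) = -8 + 2*I (h(C, I) = (-4 + I)*2 = -8 + 2*I)
Z(F, S) = 1/(-8 + F + 2*S) (Z(F, S) = 1/((-8 + 2*S) + F) = 1/(-8 + F + 2*S))
Z(L, M*5) - 1*347266 = 1/(-8 + 65 + 2*(54*5)) - 1*347266 = 1/(-8 + 65 + 2*270) - 347266 = 1/(-8 + 65 + 540) - 347266 = 1/597 - 347266 = -207317801/597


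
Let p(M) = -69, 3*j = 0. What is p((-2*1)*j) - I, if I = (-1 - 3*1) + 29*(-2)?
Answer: -7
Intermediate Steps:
j = 0 (j = (⅓)*0 = 0)
I = -62 (I = (-1 - 3) - 58 = -4 - 58 = -62)
p((-2*1)*j) - I = -69 - 1*(-62) = -69 + 62 = -7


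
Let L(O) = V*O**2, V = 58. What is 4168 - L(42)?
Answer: -98144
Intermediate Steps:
L(O) = 58*O**2
4168 - L(42) = 4168 - 58*42**2 = 4168 - 58*1764 = 4168 - 1*102312 = 4168 - 102312 = -98144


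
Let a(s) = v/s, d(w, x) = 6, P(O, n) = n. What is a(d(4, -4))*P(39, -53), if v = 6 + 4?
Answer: -265/3 ≈ -88.333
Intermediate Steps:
v = 10
a(s) = 10/s
a(d(4, -4))*P(39, -53) = (10/6)*(-53) = (10*(⅙))*(-53) = (5/3)*(-53) = -265/3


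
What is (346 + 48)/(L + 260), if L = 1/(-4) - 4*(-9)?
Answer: 1576/1183 ≈ 1.3322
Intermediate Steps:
L = 143/4 (L = -1/4 + 36 = 143/4 ≈ 35.750)
(346 + 48)/(L + 260) = (346 + 48)/(143/4 + 260) = 394/(1183/4) = 394*(4/1183) = 1576/1183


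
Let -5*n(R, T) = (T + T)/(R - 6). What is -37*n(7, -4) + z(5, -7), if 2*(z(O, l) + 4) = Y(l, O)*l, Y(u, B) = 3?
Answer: -737/10 ≈ -73.700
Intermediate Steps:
n(R, T) = -2*T/(5*(-6 + R)) (n(R, T) = -(T + T)/(5*(R - 6)) = -2*T/(5*(-6 + R)))
z(O, l) = -4 + 3*l/2 (z(O, l) = -4 + (3*l)/2 = -4 + 3*l/2)
-37*n(7, -4) + z(5, -7) = -(-74)*(-4)/(-30 + 5*7) + (-4 + (3/2)*(-7)) = -(-74)*(-4)/(-30 + 35) + (-4 - 21/2) = -(-74)*(-4)/5 - 29/2 = -37*8/5 - 29/2 = -296/5 - 29/2 = -737/10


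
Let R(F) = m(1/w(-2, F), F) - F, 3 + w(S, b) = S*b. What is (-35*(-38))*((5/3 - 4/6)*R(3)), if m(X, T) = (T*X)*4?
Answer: -17290/3 ≈ -5763.3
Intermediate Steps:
w(S, b) = -3 + S*b
m(X, T) = 4*T*X
R(F) = -F + 4*F/(-3 - 2*F) (R(F) = 4*F/(-3 - 2*F) - F = -F + 4*F/(-3 - 2*F))
(-35*(-38))*((5/3 - 4/6)*R(3)) = (-35*(-38))*((5/3 - 4/6)*(3*(-7 - 2*3)/(3 + 2*3))) = 1330*((5*(⅓) - 4*⅙)*(3*(-7 - 6)/(3 + 6))) = 1330*((5/3 - ⅔)*(3*(-13)/9)) = 1330*(1*(3*(⅑)*(-13))) = 1330*(1*(-13/3)) = 1330*(-13/3) = -17290/3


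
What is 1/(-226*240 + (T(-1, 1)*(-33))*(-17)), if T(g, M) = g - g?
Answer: -1/54240 ≈ -1.8437e-5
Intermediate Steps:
T(g, M) = 0
1/(-226*240 + (T(-1, 1)*(-33))*(-17)) = 1/(-226*240 + (0*(-33))*(-17)) = 1/(-54240 + 0*(-17)) = 1/(-54240 + 0) = 1/(-54240) = -1/54240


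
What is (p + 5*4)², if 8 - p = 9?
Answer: 361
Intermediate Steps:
p = -1 (p = 8 - 1*9 = 8 - 9 = -1)
(p + 5*4)² = (-1 + 5*4)² = (-1 + 20)² = 19² = 361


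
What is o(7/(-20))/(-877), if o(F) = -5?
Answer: 5/877 ≈ 0.0057013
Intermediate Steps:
o(7/(-20))/(-877) = -5/(-877) = -5*(-1/877) = 5/877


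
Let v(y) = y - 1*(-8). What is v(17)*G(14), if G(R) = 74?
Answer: 1850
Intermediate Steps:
v(y) = 8 + y (v(y) = y + 8 = 8 + y)
v(17)*G(14) = (8 + 17)*74 = 25*74 = 1850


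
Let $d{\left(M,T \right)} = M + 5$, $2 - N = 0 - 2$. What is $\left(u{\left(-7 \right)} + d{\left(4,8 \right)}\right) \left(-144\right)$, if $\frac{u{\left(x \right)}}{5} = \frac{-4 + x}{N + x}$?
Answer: $-3936$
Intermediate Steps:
$N = 4$ ($N = 2 - \left(0 - 2\right) = 2 - -2 = 2 + 2 = 4$)
$u{\left(x \right)} = \frac{5 \left(-4 + x\right)}{4 + x}$ ($u{\left(x \right)} = 5 \frac{-4 + x}{4 + x} = \frac{5 \left(-4 + x\right)}{4 + x}$)
$d{\left(M,T \right)} = 5 + M$
$\left(u{\left(-7 \right)} + d{\left(4,8 \right)}\right) \left(-144\right) = \left(\frac{5 \left(-4 - 7\right)}{4 - 7} + \left(5 + 4\right)\right) \left(-144\right) = \left(5 \frac{1}{-3} \left(-11\right) + 9\right) \left(-144\right) = \left(5 \left(- \frac{1}{3}\right) \left(-11\right) + 9\right) \left(-144\right) = \left(\frac{55}{3} + 9\right) \left(-144\right) = \frac{82}{3} \left(-144\right) = -3936$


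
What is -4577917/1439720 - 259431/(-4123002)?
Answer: -3083542157919/989328073240 ≈ -3.1168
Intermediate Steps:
-4577917/1439720 - 259431/(-4123002) = -4577917*1/1439720 - 259431*(-1/4123002) = -4577917/1439720 + 86477/1374334 = -3083542157919/989328073240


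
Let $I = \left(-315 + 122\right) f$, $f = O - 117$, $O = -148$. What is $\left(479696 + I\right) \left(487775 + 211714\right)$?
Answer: $371317440249$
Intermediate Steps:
$f = -265$ ($f = -148 - 117 = -265$)
$I = 51145$ ($I = \left(-315 + 122\right) \left(-265\right) = \left(-193\right) \left(-265\right) = 51145$)
$\left(479696 + I\right) \left(487775 + 211714\right) = \left(479696 + 51145\right) \left(487775 + 211714\right) = 530841 \cdot 699489 = 371317440249$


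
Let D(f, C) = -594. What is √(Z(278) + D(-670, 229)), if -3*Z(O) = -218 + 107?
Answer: I*√557 ≈ 23.601*I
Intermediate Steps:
Z(O) = 37 (Z(O) = -(-218 + 107)/3 = -⅓*(-111) = 37)
√(Z(278) + D(-670, 229)) = √(37 - 594) = √(-557) = I*√557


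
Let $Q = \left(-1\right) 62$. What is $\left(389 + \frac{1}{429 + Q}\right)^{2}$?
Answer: $\frac{20381559696}{134689} \approx 1.5132 \cdot 10^{5}$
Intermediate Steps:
$Q = -62$
$\left(389 + \frac{1}{429 + Q}\right)^{2} = \left(389 + \frac{1}{429 - 62}\right)^{2} = \left(389 + \frac{1}{367}\right)^{2} = \left(\frac{142764}{367}\right)^{2} = \frac{20381559696}{134689}$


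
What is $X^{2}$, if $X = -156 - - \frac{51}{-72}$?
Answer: $\frac{14145121}{576} \approx 24558.0$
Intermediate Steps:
$X = - \frac{3761}{24}$ ($X = -156 - \left(-51\right) \left(- \frac{1}{72}\right) = -156 - \frac{17}{24} = - \frac{3761}{24} \approx -156.71$)
$X^{2} = \left(- \frac{3761}{24}\right)^{2} = \frac{14145121}{576}$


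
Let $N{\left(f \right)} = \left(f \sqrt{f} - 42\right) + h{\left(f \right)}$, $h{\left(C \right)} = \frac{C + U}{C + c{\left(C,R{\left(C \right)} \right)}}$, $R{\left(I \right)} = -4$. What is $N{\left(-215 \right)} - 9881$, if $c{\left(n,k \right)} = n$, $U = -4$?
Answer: $- \frac{4266671}{430} - 215 i \sqrt{215} \approx -9922.5 - 3152.5 i$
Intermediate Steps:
$h{\left(C \right)} = \frac{-4 + C}{2 C}$ ($h{\left(C \right)} = \frac{C - 4}{C + C} = \frac{-4 + C}{2 C}$)
$N{\left(f \right)} = -42 + f^{\frac{3}{2}} + \frac{-4 + f}{2 f}$ ($N{\left(f \right)} = \left(f \sqrt{f} - 42\right) + \frac{-4 + f}{2 f} = \left(f^{\frac{3}{2}} - 42\right) + \frac{-4 + f}{2 f} = \left(-42 + f^{\frac{3}{2}}\right) + \frac{-4 + f}{2 f} = -42 + f^{\frac{3}{2}} + \frac{-4 + f}{2 f}$)
$N{\left(-215 \right)} - 9881 = \left(- \frac{83}{2} + \left(-215\right)^{\frac{3}{2}} - \frac{2}{-215}\right) - 9881 = \left(- \frac{83}{2} - 215 i \sqrt{215} - - \frac{2}{215}\right) - 9881 = \left(- \frac{83}{2} - 215 i \sqrt{215} + \frac{2}{215}\right) - 9881 = \left(- \frac{17841}{430} - 215 i \sqrt{215}\right) - 9881 = - \frac{4266671}{430} - 215 i \sqrt{215}$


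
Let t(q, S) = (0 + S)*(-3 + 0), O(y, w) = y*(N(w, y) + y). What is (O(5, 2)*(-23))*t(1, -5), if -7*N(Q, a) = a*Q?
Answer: -43125/7 ≈ -6160.7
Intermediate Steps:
N(Q, a) = -Q*a/7 (N(Q, a) = -a*Q/7 = -Q*a/7)
O(y, w) = y*(y - w*y/7) (O(y, w) = y*(-w*y/7 + y) = y*(y - w*y/7))
t(q, S) = -3*S (t(q, S) = S*(-3) = -3*S)
(O(5, 2)*(-23))*t(1, -5) = (((1/7)*5**2*(7 - 1*2))*(-23))*(-3*(-5)) = (((1/7)*25*(7 - 2))*(-23))*15 = (((1/7)*25*5)*(-23))*15 = ((125/7)*(-23))*15 = -2875/7*15 = -43125/7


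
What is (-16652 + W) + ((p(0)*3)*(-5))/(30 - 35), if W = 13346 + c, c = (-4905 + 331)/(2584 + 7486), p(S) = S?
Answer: -16647997/5035 ≈ -3306.5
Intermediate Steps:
c = -2287/5035 (c = -4574/10070 = -4574*1/10070 = -2287/5035 ≈ -0.45422)
W = 67194823/5035 (W = 13346 - 2287/5035 = 67194823/5035 ≈ 13346.)
(-16652 + W) + ((p(0)*3)*(-5))/(30 - 35) = (-16652 + 67194823/5035) + ((0*3)*(-5))/(30 - 35) = -16647997/5035 + (0*(-5))/(-5) = -16647997/5035 + 0*(-1/5) = -16647997/5035 + 0 = -16647997/5035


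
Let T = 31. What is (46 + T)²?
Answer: 5929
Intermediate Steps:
(46 + T)² = (46 + 31)² = 77² = 5929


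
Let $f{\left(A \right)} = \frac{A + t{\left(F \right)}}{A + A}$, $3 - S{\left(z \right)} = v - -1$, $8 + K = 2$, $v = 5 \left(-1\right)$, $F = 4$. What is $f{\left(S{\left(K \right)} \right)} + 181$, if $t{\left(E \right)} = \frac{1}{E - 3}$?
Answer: $\frac{1271}{7} \approx 181.57$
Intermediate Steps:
$t{\left(E \right)} = \frac{1}{-3 + E}$
$v = -5$
$K = -6$ ($K = -8 + 2 = -6$)
$S{\left(z \right)} = 7$ ($S{\left(z \right)} = 3 - \left(-5 - -1\right) = 3 - \left(-5 + 1\right) = 3 - -4 = 3 + 4 = 7$)
$f{\left(A \right)} = \frac{1 + A}{2 A}$ ($f{\left(A \right)} = \frac{A + \frac{1}{-3 + 4}}{A + A} = \frac{A + 1^{-1}}{2 A} = \left(A + 1\right) \frac{1}{2 A} = \left(1 + A\right) \frac{1}{2 A} = \frac{1 + A}{2 A}$)
$f{\left(S{\left(K \right)} \right)} + 181 = \frac{1 + 7}{2 \cdot 7} + 181 = \frac{1}{2} \cdot \frac{1}{7} \cdot 8 + 181 = \frac{4}{7} + 181 = \frac{1271}{7}$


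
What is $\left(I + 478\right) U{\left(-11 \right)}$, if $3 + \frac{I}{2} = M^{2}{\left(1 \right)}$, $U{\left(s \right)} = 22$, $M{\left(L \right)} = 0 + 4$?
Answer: $11088$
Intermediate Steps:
$M{\left(L \right)} = 4$
$I = 26$ ($I = -6 + 2 \cdot 4^{2} = -6 + 2 \cdot 16 = -6 + 32 = 26$)
$\left(I + 478\right) U{\left(-11 \right)} = \left(26 + 478\right) 22 = 504 \cdot 22 = 11088$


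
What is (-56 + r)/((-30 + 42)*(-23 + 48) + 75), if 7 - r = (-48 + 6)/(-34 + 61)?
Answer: -427/3375 ≈ -0.12652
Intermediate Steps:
r = 77/9 (r = 7 - (-48 + 6)/(-34 + 61) = 7 - (-42)/27 = 7 - 1*(-14/9) = 7 + 14/9 = 77/9 ≈ 8.5556)
(-56 + r)/((-30 + 42)*(-23 + 48) + 75) = (-56 + 77/9)/((-30 + 42)*(-23 + 48) + 75) = -427/(9*(12*25 + 75)) = -427/(9*(300 + 75)) = -427/9/375 = -427/9*1/375 = -427/3375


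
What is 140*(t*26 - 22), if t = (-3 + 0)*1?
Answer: -14000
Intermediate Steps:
t = -3 (t = -3*1 = -3)
140*(t*26 - 22) = 140*(-3*26 - 22) = 140*(-78 - 22) = 140*(-100) = -14000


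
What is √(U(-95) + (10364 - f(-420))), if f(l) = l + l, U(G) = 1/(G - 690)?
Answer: √6904184115/785 ≈ 105.85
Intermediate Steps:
U(G) = 1/(-690 + G)
f(l) = 2*l
√(U(-95) + (10364 - f(-420))) = √(1/(-690 - 95) + (10364 - 2*(-420))) = √(1/(-785) + (10364 - 1*(-840))) = √(-1/785 + (10364 + 840)) = √(-1/785 + 11204) = √(8795139/785) = √6904184115/785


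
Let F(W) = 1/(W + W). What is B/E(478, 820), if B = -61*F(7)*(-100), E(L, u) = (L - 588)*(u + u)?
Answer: -61/25256 ≈ -0.0024153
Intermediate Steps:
F(W) = 1/(2*W)
E(L, u) = 2*u*(-588 + L) (E(L, u) = (-588 + L)*(2*u) = 2*u*(-588 + L))
B = 3050/7 (B = -61/(2*7)*(-100) = -61*1/14*(-100) = -61/14*(-100) = 3050/7 ≈ 435.71)
B/E(478, 820) = 3050/(7*((2*820*(-588 + 478)))) = 3050/(7*((2*820*(-110)))) = (3050/7)/(-180400) = (3050/7)*(-1/180400) = -61/25256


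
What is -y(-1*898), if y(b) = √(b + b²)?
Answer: -√805506 ≈ -897.50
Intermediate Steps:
-y(-1*898) = -√((-1*898)*(1 - 1*898)) = -√(-898*(1 - 898)) = -√(-898*(-897)) = -√805506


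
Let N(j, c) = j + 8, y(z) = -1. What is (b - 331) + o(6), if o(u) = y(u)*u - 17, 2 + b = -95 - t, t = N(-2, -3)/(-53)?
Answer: -23897/53 ≈ -450.89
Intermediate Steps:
N(j, c) = 8 + j
t = -6/53 (t = (8 - 2)/(-53) = 6*(-1/53) = -6/53 ≈ -0.11321)
b = -5135/53 (b = -2 + (-95 - 1*(-6/53)) = -2 + (-95 + 6/53) = -2 - 5029/53 = -5135/53 ≈ -96.887)
o(u) = -17 - u (o(u) = -u - 17 = -17 - u)
(b - 331) + o(6) = (-5135/53 - 331) + (-17 - 1*6) = -22678/53 + (-17 - 6) = -22678/53 - 23 = -23897/53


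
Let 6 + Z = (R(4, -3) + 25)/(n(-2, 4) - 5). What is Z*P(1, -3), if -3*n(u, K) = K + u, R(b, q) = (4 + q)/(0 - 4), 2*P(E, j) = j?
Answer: 2115/136 ≈ 15.551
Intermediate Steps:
P(E, j) = j/2
R(b, q) = -1 - q/4 (R(b, q) = (4 + q)/(-4) = (4 + q)*(-1/4) = -1 - q/4)
n(u, K) = -K/3 - u/3 (n(u, K) = -(K + u)/3 = -K/3 - u/3)
Z = -705/68 (Z = -6 + ((-1 - 1/4*(-3)) + 25)/((-1/3*4 - 1/3*(-2)) - 5) = -6 + ((-1 + 3/4) + 25)/((-4/3 + 2/3) - 5) = -6 + (-1/4 + 25)/(-2/3 - 5) = -6 + 99/(4*(-17/3)) = -6 + (99/4)*(-3/17) = -6 - 297/68 = -705/68 ≈ -10.368)
Z*P(1, -3) = -705*(-3)/136 = -705/68*(-3/2) = 2115/136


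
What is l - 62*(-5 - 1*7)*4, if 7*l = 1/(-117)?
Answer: 2437343/819 ≈ 2976.0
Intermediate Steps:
l = -1/819 (l = (1/7)/(-117) = (1/7)*(-1/117) = -1/819 ≈ -0.0012210)
l - 62*(-5 - 1*7)*4 = -1/819 - 62*(-5 - 1*7)*4 = -1/819 - 62*(-5 - 7)*4 = -1/819 - (-744)*4 = -1/819 - 62*(-48) = -1/819 + 2976 = 2437343/819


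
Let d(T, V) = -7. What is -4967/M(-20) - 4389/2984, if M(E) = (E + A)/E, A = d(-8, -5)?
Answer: -296549063/80568 ≈ -3680.7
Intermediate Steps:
A = -7
M(E) = (-7 + E)/E (M(E) = (E - 7)/E = (-7 + E)/E)
-4967/M(-20) - 4389/2984 = -4967*(-20/(-7 - 20)) - 4389/2984 = -4967/((-1/20*(-27))) - 4389*1/2984 = -4967/27/20 - 4389/2984 = -4967*20/27 - 4389/2984 = -99340/27 - 4389/2984 = -296549063/80568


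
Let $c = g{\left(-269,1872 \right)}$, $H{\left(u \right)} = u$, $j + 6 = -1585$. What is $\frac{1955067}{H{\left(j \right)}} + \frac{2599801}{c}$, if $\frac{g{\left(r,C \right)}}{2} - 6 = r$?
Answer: $- \frac{5164648633}{836866} \approx -6171.4$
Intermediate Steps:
$j = -1591$ ($j = -6 - 1585 = -1591$)
$g{\left(r,C \right)} = 12 + 2 r$
$c = -526$ ($c = 12 + 2 \left(-269\right) = 12 - 538 = -526$)
$\frac{1955067}{H{\left(j \right)}} + \frac{2599801}{c} = \frac{1955067}{-1591} + \frac{2599801}{-526} = 1955067 \left(- \frac{1}{1591}\right) + 2599801 \left(- \frac{1}{526}\right) = - \frac{1955067}{1591} - \frac{2599801}{526} = - \frac{5164648633}{836866}$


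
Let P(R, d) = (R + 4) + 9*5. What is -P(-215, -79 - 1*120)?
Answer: 166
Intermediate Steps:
P(R, d) = 49 + R (P(R, d) = (4 + R) + 45 = 49 + R)
-P(-215, -79 - 1*120) = -(49 - 215) = -1*(-166) = 166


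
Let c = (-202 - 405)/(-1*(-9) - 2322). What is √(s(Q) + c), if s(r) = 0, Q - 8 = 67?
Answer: √155999/771 ≈ 0.51228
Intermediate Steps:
Q = 75 (Q = 8 + 67 = 75)
c = 607/2313 (c = -607/(9 - 2322) = -607/(-2313) = -607*(-1/2313) = 607/2313 ≈ 0.26243)
√(s(Q) + c) = √(0 + 607/2313) = √(607/2313) = √155999/771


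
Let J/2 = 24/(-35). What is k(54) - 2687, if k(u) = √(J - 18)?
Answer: -2687 + I*√23730/35 ≈ -2687.0 + 4.4013*I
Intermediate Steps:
J = -48/35 (J = 2*(24/(-35)) = 2*(24*(-1/35)) = 2*(-24/35) = -48/35 ≈ -1.3714)
k(u) = I*√23730/35 (k(u) = √(-48/35 - 18) = √(-678/35) = I*√23730/35)
k(54) - 2687 = I*√23730/35 - 2687 = -2687 + I*√23730/35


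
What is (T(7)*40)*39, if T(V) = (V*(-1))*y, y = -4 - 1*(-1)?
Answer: 32760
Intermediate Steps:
y = -3 (y = -4 + 1 = -3)
T(V) = 3*V (T(V) = (V*(-1))*(-3) = -V*(-3) = 3*V)
(T(7)*40)*39 = ((3*7)*40)*39 = (21*40)*39 = 840*39 = 32760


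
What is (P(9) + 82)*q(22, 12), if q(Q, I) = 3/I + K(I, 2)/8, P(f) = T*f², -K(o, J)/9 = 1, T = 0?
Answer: -287/4 ≈ -71.750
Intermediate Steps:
K(o, J) = -9 (K(o, J) = -9*1 = -9)
P(f) = 0 (P(f) = 0*f² = 0)
q(Q, I) = -9/8 + 3/I (q(Q, I) = 3/I - 9/8 = -9/8 + 3/I)
(P(9) + 82)*q(22, 12) = (0 + 82)*(-9/8 + 3/12) = 82*(-9/8 + 3*(1/12)) = 82*(-9/8 + ¼) = 82*(-7/8) = -287/4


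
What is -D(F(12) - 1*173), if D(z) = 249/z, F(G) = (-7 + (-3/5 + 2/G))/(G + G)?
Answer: 179280/124783 ≈ 1.4367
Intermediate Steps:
F(G) = (-38/5 + 2/G)/(2*G) (F(G) = (-7 + (-3*⅕ + 2/G))/((2*G)) = (-7 + (-⅗ + 2/G))*(1/(2*G)) = (-38/5 + 2/G)*(1/(2*G)) = (-38/5 + 2/G)/(2*G))
-D(F(12) - 1*173) = -249/((⅕)*(5 - 19*12)/12² - 1*173) = -249/((⅕)*(1/144)*(5 - 228) - 173) = -249/((⅕)*(1/144)*(-223) - 173) = -249/(-223/720 - 173) = -249/(-124783/720) = -249*(-720)/124783 = -1*(-179280/124783) = 179280/124783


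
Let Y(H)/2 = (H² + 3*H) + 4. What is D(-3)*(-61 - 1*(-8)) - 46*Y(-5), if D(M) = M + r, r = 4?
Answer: -1341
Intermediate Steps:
D(M) = 4 + M (D(M) = M + 4 = 4 + M)
Y(H) = 8 + 2*H² + 6*H (Y(H) = 2*((H² + 3*H) + 4) = 2*(4 + H² + 3*H) = 8 + 2*H² + 6*H)
D(-3)*(-61 - 1*(-8)) - 46*Y(-5) = (4 - 3)*(-61 - 1*(-8)) - 46*(8 + 2*(-5)² + 6*(-5)) = 1*(-61 + 8) - 46*(8 + 2*25 - 30) = 1*(-53) - 46*(8 + 50 - 30) = -53 - 46*28 = -53 - 1288 = -1341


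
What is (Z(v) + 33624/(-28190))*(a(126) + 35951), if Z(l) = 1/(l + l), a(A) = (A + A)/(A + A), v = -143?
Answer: -86686150152/2015585 ≈ -43008.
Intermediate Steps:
a(A) = 1 (a(A) = (2*A)/((2*A)) = (2*A)*(1/(2*A)) = 1)
Z(l) = 1/(2*l)
(Z(v) + 33624/(-28190))*(a(126) + 35951) = ((½)/(-143) + 33624/(-28190))*(1 + 35951) = ((½)*(-1/143) + 33624*(-1/28190))*35952 = (-1/286 - 16812/14095)*35952 = -4822327/4031170*35952 = -86686150152/2015585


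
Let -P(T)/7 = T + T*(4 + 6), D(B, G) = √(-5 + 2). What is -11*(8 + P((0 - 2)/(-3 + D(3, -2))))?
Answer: 671/2 + 847*I*√3/6 ≈ 335.5 + 244.51*I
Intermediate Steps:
D(B, G) = I*√3 (D(B, G) = √(-3) = I*√3)
P(T) = -77*T (P(T) = -7*(T + T*(4 + 6)) = -7*(T + T*10) = -7*(T + 10*T) = -77*T)
-11*(8 + P((0 - 2)/(-3 + D(3, -2)))) = -11*(8 - 77*(0 - 2)/(-3 + I*√3)) = -11*(8 - (-154)/(-3 + I*√3)) = -11*(8 + 154/(-3 + I*√3)) = -88 - 1694/(-3 + I*√3)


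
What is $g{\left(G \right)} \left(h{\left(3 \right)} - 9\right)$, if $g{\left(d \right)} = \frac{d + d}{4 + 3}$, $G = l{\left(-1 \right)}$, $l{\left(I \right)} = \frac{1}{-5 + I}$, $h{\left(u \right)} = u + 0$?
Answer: $\frac{2}{7} \approx 0.28571$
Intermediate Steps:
$h{\left(u \right)} = u$
$G = - \frac{1}{6}$ ($G = \frac{1}{-5 - 1} = \frac{1}{-6} = - \frac{1}{6} \approx -0.16667$)
$g{\left(d \right)} = \frac{2 d}{7}$
$g{\left(G \right)} \left(h{\left(3 \right)} - 9\right) = \frac{2}{7} \left(- \frac{1}{6}\right) \left(3 - 9\right) = \left(- \frac{1}{21}\right) \left(-6\right) = \frac{2}{7}$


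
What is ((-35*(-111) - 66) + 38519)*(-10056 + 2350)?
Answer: -326256628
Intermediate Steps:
((-35*(-111) - 66) + 38519)*(-10056 + 2350) = ((3885 - 66) + 38519)*(-7706) = (3819 + 38519)*(-7706) = 42338*(-7706) = -326256628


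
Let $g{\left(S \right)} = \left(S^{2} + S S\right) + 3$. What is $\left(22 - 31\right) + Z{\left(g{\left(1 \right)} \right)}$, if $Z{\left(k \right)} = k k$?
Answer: $16$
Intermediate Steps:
$g{\left(S \right)} = 3 + 2 S^{2}$ ($g{\left(S \right)} = \left(S^{2} + S^{2}\right) + 3 = 2 S^{2} + 3 = 3 + 2 S^{2}$)
$Z{\left(k \right)} = k^{2}$
$\left(22 - 31\right) + Z{\left(g{\left(1 \right)} \right)} = \left(22 - 31\right) + \left(3 + 2 \cdot 1^{2}\right)^{2} = -9 + \left(3 + 2 \cdot 1\right)^{2} = -9 + \left(3 + 2\right)^{2} = -9 + 5^{2} = -9 + 25 = 16$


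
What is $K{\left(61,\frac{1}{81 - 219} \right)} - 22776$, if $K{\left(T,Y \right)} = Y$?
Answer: $- \frac{3143089}{138} \approx -22776.0$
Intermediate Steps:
$K{\left(61,\frac{1}{81 - 219} \right)} - 22776 = \frac{1}{81 - 219} - 22776 = \frac{1}{-138} - 22776 = - \frac{1}{138} - 22776 = - \frac{3143089}{138}$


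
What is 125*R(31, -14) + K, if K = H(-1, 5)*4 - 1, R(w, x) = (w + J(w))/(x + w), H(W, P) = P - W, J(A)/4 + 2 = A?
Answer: 18766/17 ≈ 1103.9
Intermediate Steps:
J(A) = -8 + 4*A
R(w, x) = (-8 + 5*w)/(w + x) (R(w, x) = (w + (-8 + 4*w))/(x + w) = (-8 + 5*w)/(w + x))
K = 23 (K = (5 - 1*(-1))*4 - 1 = (5 + 1)*4 - 1 = 6*4 - 1 = 24 - 1 = 23)
125*R(31, -14) + K = 125*((-8 + 5*31)/(31 - 14)) + 23 = 125*((-8 + 155)/17) + 23 = 125*((1/17)*147) + 23 = 125*(147/17) + 23 = 18375/17 + 23 = 18766/17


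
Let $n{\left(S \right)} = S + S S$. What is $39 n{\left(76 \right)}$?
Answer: $228228$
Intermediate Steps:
$n{\left(S \right)} = S + S^{2}$
$39 n{\left(76 \right)} = 39 \cdot 76 \left(1 + 76\right) = 39 \cdot 76 \cdot 77 = 39 \cdot 5852 = 228228$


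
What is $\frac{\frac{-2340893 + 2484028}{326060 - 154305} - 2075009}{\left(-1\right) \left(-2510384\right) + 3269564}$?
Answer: $- \frac{17819651383}{49636748437} \approx -0.359$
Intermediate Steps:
$\frac{\frac{-2340893 + 2484028}{326060 - 154305} - 2075009}{\left(-1\right) \left(-2510384\right) + 3269564} = \frac{\frac{143135}{171755} - 2075009}{2510384 + 3269564} = \frac{143135 \cdot \frac{1}{171755} - 2075009}{5779948} = \left(\frac{28627}{34351} - 2075009\right) \frac{1}{5779948} = \left(- \frac{71278605532}{34351}\right) \frac{1}{5779948} = - \frac{17819651383}{49636748437}$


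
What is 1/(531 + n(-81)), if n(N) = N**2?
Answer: 1/7092 ≈ 0.00014100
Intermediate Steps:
1/(531 + n(-81)) = 1/(531 + (-81)**2) = 1/(531 + 6561) = 1/7092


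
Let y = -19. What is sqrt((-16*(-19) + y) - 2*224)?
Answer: I*sqrt(163) ≈ 12.767*I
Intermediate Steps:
sqrt((-16*(-19) + y) - 2*224) = sqrt((-16*(-19) - 19) - 2*224) = sqrt((304 - 19) - 448) = sqrt(285 - 448) = sqrt(-163) = I*sqrt(163)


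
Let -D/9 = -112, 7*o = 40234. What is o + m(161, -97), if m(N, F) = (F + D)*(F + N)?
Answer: 448362/7 ≈ 64052.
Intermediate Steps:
o = 40234/7 (o = (⅐)*40234 = 40234/7 ≈ 5747.7)
D = 1008 (D = -9*(-112) = 1008)
m(N, F) = (1008 + F)*(F + N) (m(N, F) = (F + 1008)*(F + N) = (1008 + F)*(F + N))
o + m(161, -97) = 40234/7 + ((-97)² + 1008*(-97) + 1008*161 - 97*161) = 40234/7 + (9409 - 97776 + 162288 - 15617) = 40234/7 + 58304 = 448362/7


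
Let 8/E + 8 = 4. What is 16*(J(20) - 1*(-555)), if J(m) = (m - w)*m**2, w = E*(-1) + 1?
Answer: 117680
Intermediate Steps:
E = -2 (E = 8/(-8 + 4) = 8/(-4) = 8*(-1/4) = -2)
w = 3 (w = -2*(-1) + 1 = 2 + 1 = 3)
J(m) = m**2*(-3 + m) (J(m) = (m - 1*3)*m**2 = (m - 3)*m**2 = (-3 + m)*m**2 = m**2*(-3 + m))
16*(J(20) - 1*(-555)) = 16*(20**2*(-3 + 20) - 1*(-555)) = 16*(400*17 + 555) = 16*(6800 + 555) = 16*7355 = 117680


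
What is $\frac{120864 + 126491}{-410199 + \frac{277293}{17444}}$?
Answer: $- \frac{4314860620}{7155234063} \approx -0.60304$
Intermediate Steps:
$\frac{120864 + 126491}{-410199 + \frac{277293}{17444}} = \frac{247355}{-410199 + 277293 \cdot \frac{1}{17444}} = \frac{247355}{-410199 + \frac{277293}{17444}} = \frac{247355}{- \frac{7155234063}{17444}} = 247355 \left(- \frac{17444}{7155234063}\right) = - \frac{4314860620}{7155234063}$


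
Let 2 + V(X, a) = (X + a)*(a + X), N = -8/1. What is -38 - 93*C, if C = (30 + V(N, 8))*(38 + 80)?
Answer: -307310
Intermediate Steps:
N = -8 (N = -8*1 = -8)
V(X, a) = -2 + (X + a)**2 (V(X, a) = -2 + (X + a)*(a + X) = -2 + (X + a)*(X + a) = -2 + (X + a)**2)
C = 3304 (C = (30 + (-2 + (-8 + 8)**2))*(38 + 80) = (30 + (-2 + 0**2))*118 = (30 + (-2 + 0))*118 = (30 - 2)*118 = 28*118 = 3304)
-38 - 93*C = -38 - 93*3304 = -38 - 307272 = -307310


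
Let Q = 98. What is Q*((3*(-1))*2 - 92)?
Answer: -9604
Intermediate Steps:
Q*((3*(-1))*2 - 92) = 98*((3*(-1))*2 - 92) = 98*(-3*2 - 92) = 98*(-6 - 92) = 98*(-98) = -9604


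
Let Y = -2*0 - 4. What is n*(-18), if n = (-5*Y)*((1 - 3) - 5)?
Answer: 2520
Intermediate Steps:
Y = -4 (Y = 0 - 4 = -4)
n = -140 (n = (-5*(-4))*((1 - 3) - 5) = 20*(-2 - 5) = 20*(-7) = -140)
n*(-18) = -140*(-18) = 2520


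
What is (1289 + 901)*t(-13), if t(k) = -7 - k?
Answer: 13140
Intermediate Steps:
(1289 + 901)*t(-13) = (1289 + 901)*(-7 - 1*(-13)) = 2190*(-7 + 13) = 2190*6 = 13140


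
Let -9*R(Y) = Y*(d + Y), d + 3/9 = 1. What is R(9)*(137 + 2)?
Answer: -4031/3 ≈ -1343.7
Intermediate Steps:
d = 2/3 (d = -1/3 + 1 = 2/3 ≈ 0.66667)
R(Y) = -Y*(2/3 + Y)/9
R(9)*(137 + 2) = (-1/27*9*(2 + 3*9))*(137 + 2) = -1/27*9*(2 + 27)*139 = -1/27*9*29*139 = -29/3*139 = -4031/3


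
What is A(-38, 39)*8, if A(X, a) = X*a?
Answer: -11856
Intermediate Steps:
A(-38, 39)*8 = -38*39*8 = -1482*8 = -11856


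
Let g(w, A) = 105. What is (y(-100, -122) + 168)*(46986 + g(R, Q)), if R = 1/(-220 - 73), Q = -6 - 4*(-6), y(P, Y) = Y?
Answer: 2166186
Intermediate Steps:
Q = 18 (Q = -6 + 24 = 18)
R = -1/293 (R = 1/(-293) = -1/293 ≈ -0.0034130)
(y(-100, -122) + 168)*(46986 + g(R, Q)) = (-122 + 168)*(46986 + 105) = 46*47091 = 2166186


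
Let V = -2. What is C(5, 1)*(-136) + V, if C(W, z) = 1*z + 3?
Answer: -546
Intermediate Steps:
C(W, z) = 3 + z (C(W, z) = z + 3 = 3 + z)
C(5, 1)*(-136) + V = (3 + 1)*(-136) - 2 = 4*(-136) - 2 = -544 - 2 = -546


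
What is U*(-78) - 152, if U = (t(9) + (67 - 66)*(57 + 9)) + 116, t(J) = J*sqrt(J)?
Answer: -16454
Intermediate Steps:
t(J) = J**(3/2)
U = 209 (U = (9**(3/2) + (67 - 66)*(57 + 9)) + 116 = (27 + 1*66) + 116 = (27 + 66) + 116 = 93 + 116 = 209)
U*(-78) - 152 = 209*(-78) - 152 = -16302 - 152 = -16454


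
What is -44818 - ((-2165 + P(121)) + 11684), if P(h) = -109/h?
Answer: -6574668/121 ≈ -54336.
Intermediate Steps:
-44818 - ((-2165 + P(121)) + 11684) = -44818 - ((-2165 - 109/121) + 11684) = -44818 - (-262074/121 + 11684) = -44818 - 1*1151690/121 = -44818 - 1151690/121 = -6574668/121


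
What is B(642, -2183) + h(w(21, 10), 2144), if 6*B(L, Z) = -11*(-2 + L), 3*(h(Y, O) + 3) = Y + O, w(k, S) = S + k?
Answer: -1354/3 ≈ -451.33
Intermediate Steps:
h(Y, O) = -3 + O/3 + Y/3 (h(Y, O) = -3 + (Y + O)/3 = -3 + (O + Y)/3 = -3 + (O/3 + Y/3) = -3 + O/3 + Y/3)
B(L, Z) = 11/3 - 11*L/6 (B(L, Z) = (-11*(-2 + L))/6 = (22 - 11*L)/6 = 11/3 - 11*L/6)
B(642, -2183) + h(w(21, 10), 2144) = (11/3 - 11/6*642) + (-3 + (1/3)*2144 + (10 + 21)/3) = (11/3 - 1177) + (-3 + 2144/3 + (1/3)*31) = -3520/3 + (-3 + 2144/3 + 31/3) = -3520/3 + 722 = -1354/3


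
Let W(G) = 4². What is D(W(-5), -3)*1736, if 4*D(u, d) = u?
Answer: 6944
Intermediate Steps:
W(G) = 16
D(u, d) = u/4
D(W(-5), -3)*1736 = ((¼)*16)*1736 = 4*1736 = 6944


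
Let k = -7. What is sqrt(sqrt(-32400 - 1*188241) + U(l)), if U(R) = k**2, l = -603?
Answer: sqrt(49 + I*sqrt(220641)) ≈ 16.144 + 14.548*I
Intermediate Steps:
U(R) = 49 (U(R) = (-7)**2 = 49)
sqrt(sqrt(-32400 - 1*188241) + U(l)) = sqrt(sqrt(-32400 - 1*188241) + 49) = sqrt(sqrt(-32400 - 188241) + 49) = sqrt(sqrt(-220641) + 49) = sqrt(I*sqrt(220641) + 49) = sqrt(49 + I*sqrt(220641))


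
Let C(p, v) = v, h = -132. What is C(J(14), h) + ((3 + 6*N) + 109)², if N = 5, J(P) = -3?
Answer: 20032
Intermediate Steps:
C(J(14), h) + ((3 + 6*N) + 109)² = -132 + ((3 + 6*5) + 109)² = -132 + ((3 + 30) + 109)² = -132 + (33 + 109)² = -132 + 142² = -132 + 20164 = 20032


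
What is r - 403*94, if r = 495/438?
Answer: -5530607/146 ≈ -37881.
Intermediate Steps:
r = 165/146 (r = 495*(1/438) = 165/146 ≈ 1.1301)
r - 403*94 = 165/146 - 403*94 = 165/146 - 37882 = -5530607/146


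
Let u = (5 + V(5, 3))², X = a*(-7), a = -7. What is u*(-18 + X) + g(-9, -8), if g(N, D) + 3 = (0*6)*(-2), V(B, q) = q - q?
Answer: 772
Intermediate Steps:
V(B, q) = 0
X = 49 (X = -7*(-7) = 49)
g(N, D) = -3 (g(N, D) = -3 + (0*6)*(-2) = -3 + 0*(-2) = -3 + 0 = -3)
u = 25 (u = (5 + 0)² = 5² = 25)
u*(-18 + X) + g(-9, -8) = 25*(-18 + 49) - 3 = 25*31 - 3 = 775 - 3 = 772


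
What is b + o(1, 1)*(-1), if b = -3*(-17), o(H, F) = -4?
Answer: 55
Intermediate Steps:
b = 51
b + o(1, 1)*(-1) = 51 - 4*(-1) = 51 + 4 = 55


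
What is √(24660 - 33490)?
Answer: I*√8830 ≈ 93.968*I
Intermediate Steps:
√(24660 - 33490) = √(-8830) = I*√8830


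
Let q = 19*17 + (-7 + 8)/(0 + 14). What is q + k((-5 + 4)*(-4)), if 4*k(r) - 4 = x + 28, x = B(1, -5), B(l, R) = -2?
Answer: 2314/7 ≈ 330.57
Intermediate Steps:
x = -2
k(r) = 15/2 (k(r) = 1 + (-2 + 28)/4 = 1 + (1/4)*26 = 1 + 13/2 = 15/2)
q = 4523/14 (q = 323 + 1/14 = 4523/14 ≈ 323.07)
q + k((-5 + 4)*(-4)) = 4523/14 + 15/2 = 2314/7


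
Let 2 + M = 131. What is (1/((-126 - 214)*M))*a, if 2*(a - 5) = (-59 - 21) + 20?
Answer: 5/8772 ≈ 0.00057000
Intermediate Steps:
M = 129 (M = -2 + 131 = 129)
a = -25 (a = 5 + ((-59 - 21) + 20)/2 = 5 + (-80 + 20)/2 = 5 + (½)*(-60) = 5 - 30 = -25)
(1/((-126 - 214)*M))*a = (1/(-126 - 214*129))*(-25) = ((1/129)/(-340))*(-25) = -1/340*1/129*(-25) = -1/43860*(-25) = 5/8772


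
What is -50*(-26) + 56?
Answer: 1356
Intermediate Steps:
-50*(-26) + 56 = 1300 + 56 = 1356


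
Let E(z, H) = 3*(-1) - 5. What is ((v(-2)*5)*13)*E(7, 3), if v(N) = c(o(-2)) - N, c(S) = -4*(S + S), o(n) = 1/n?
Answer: -3120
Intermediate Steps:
E(z, H) = -8 (E(z, H) = -3 - 5 = -8)
c(S) = -8*S
v(N) = 4 - N (v(N) = -8/(-2) - N = -8*(-1/2) - N = 4 - N)
((v(-2)*5)*13)*E(7, 3) = (((4 - 1*(-2))*5)*13)*(-8) = (((4 + 2)*5)*13)*(-8) = ((6*5)*13)*(-8) = (30*13)*(-8) = 390*(-8) = -3120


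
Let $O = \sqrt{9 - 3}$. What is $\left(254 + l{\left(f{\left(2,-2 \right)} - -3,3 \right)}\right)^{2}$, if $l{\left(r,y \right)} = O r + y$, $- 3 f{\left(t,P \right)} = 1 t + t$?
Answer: $\frac{198197}{3} + \frac{2570 \sqrt{6}}{3} \approx 68164.0$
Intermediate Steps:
$O = \sqrt{6} \approx 2.4495$
$f{\left(t,P \right)} = - \frac{2 t}{3}$ ($f{\left(t,P \right)} = - \frac{1 t + t}{3} = - \frac{t + t}{3} = - \frac{2 t}{3}$)
$l{\left(r,y \right)} = y + r \sqrt{6}$ ($l{\left(r,y \right)} = \sqrt{6} r + y = r \sqrt{6} + y = y + r \sqrt{6}$)
$\left(254 + l{\left(f{\left(2,-2 \right)} - -3,3 \right)}\right)^{2} = \left(254 + \left(3 + \left(\left(- \frac{2}{3}\right) 2 - -3\right) \sqrt{6}\right)\right)^{2} = \left(254 + \left(3 + \left(- \frac{4}{3} + 3\right) \sqrt{6}\right)\right)^{2} = \left(254 + \left(3 + \frac{5 \sqrt{6}}{3}\right)\right)^{2} = \left(257 + \frac{5 \sqrt{6}}{3}\right)^{2}$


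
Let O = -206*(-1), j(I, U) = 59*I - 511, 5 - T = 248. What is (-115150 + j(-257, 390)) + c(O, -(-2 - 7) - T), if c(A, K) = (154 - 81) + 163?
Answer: -130588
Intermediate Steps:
T = -243 (T = 5 - 1*248 = 5 - 248 = -243)
j(I, U) = -511 + 59*I
O = 206
c(A, K) = 236 (c(A, K) = 73 + 163 = 236)
(-115150 + j(-257, 390)) + c(O, -(-2 - 7) - T) = (-115150 + (-511 + 59*(-257))) + 236 = (-115150 + (-511 - 15163)) + 236 = (-115150 - 15674) + 236 = -130824 + 236 = -130588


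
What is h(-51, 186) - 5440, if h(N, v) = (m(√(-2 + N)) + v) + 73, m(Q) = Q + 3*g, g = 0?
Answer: -5181 + I*√53 ≈ -5181.0 + 7.2801*I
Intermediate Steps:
m(Q) = Q (m(Q) = Q + 3*0 = Q + 0 = Q)
h(N, v) = 73 + v + √(-2 + N) (h(N, v) = (√(-2 + N) + v) + 73 = (v + √(-2 + N)) + 73 = 73 + v + √(-2 + N))
h(-51, 186) - 5440 = (73 + 186 + √(-2 - 51)) - 5440 = (73 + 186 + √(-53)) - 5440 = (73 + 186 + I*√53) - 5440 = (259 + I*√53) - 5440 = -5181 + I*√53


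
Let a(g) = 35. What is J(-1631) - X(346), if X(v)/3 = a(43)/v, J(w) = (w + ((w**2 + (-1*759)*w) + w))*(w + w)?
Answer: -4395905411961/346 ≈ -1.2705e+10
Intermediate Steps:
J(w) = 2*w*(w**2 - 757*w) (J(w) = (w + ((w**2 - 759*w) + w))*(2*w) = (w + (w**2 - 758*w))*(2*w) = (w**2 - 757*w)*(2*w) = 2*w*(w**2 - 757*w))
X(v) = 105/v (X(v) = 3*(35/v) = 105/v)
J(-1631) - X(346) = 2*(-1631)**2*(-757 - 1631) - 105/346 = 2*2660161*(-2388) - 105/346 = -12704928936 - 1*105/346 = -12704928936 - 105/346 = -4395905411961/346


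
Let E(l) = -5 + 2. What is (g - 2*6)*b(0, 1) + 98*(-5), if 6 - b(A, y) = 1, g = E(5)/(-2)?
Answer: -1085/2 ≈ -542.50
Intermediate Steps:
E(l) = -3
g = 3/2 (g = -3/(-2) = -3*(-½) = 3/2 ≈ 1.5000)
b(A, y) = 5 (b(A, y) = 6 - 1*1 = 6 - 1 = 5)
(g - 2*6)*b(0, 1) + 98*(-5) = (3/2 - 2*6)*5 + 98*(-5) = (3/2 - 12)*5 - 490 = -21/2*5 - 490 = -105/2 - 490 = -1085/2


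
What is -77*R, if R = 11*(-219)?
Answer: 185493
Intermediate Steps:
R = -2409
-77*R = -77*(-2409) = 185493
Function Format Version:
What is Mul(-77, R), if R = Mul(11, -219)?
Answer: 185493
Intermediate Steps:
R = -2409
Mul(-77, R) = Mul(-77, -2409) = 185493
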